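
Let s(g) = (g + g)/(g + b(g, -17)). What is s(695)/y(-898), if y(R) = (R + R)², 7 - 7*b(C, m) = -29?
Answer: 4865/7904372008 ≈ 6.1548e-7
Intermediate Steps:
b(C, m) = 36/7 (b(C, m) = 1 - ⅐*(-29) = 1 + 29/7 = 36/7)
y(R) = 4*R² (y(R) = (2*R)² = 4*R²)
s(g) = 2*g/(36/7 + g) (s(g) = (g + g)/(g + 36/7) = (2*g)/(36/7 + g) = 2*g/(36/7 + g))
s(695)/y(-898) = (14*695/(36 + 7*695))/((4*(-898)²)) = (14*695/(36 + 4865))/((4*806404)) = (14*695/4901)/3225616 = (14*695*(1/4901))*(1/3225616) = (9730/4901)*(1/3225616) = 4865/7904372008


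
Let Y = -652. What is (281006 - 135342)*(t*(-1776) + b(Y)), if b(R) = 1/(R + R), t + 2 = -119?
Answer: 5102325565664/163 ≈ 3.1303e+10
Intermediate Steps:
t = -121 (t = -2 - 119 = -121)
b(R) = 1/(2*R)
(281006 - 135342)*(t*(-1776) + b(Y)) = (281006 - 135342)*(-121*(-1776) + (½)/(-652)) = 145664*(214896 + (½)*(-1/652)) = 145664*(214896 - 1/1304) = 145664*(280224383/1304) = 5102325565664/163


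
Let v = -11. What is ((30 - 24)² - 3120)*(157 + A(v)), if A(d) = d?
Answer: -450264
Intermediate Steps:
((30 - 24)² - 3120)*(157 + A(v)) = ((30 - 24)² - 3120)*(157 - 11) = (6² - 3120)*146 = (36 - 3120)*146 = -3084*146 = -450264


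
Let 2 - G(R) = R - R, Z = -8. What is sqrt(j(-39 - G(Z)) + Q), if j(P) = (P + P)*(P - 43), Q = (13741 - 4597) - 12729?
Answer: 3*sqrt(367) ≈ 57.472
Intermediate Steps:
G(R) = 2 (G(R) = 2 - (R - R) = 2 - 1*0 = 2 + 0 = 2)
Q = -3585 (Q = 9144 - 12729 = -3585)
j(P) = 2*P*(-43 + P) (j(P) = (2*P)*(-43 + P) = 2*P*(-43 + P))
sqrt(j(-39 - G(Z)) + Q) = sqrt(2*(-39 - 1*2)*(-43 + (-39 - 1*2)) - 3585) = sqrt(2*(-39 - 2)*(-43 + (-39 - 2)) - 3585) = sqrt(2*(-41)*(-43 - 41) - 3585) = sqrt(2*(-41)*(-84) - 3585) = sqrt(6888 - 3585) = sqrt(3303) = 3*sqrt(367)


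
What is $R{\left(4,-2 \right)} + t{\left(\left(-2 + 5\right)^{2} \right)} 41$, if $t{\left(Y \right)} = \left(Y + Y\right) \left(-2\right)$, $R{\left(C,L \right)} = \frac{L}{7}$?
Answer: $- \frac{10334}{7} \approx -1476.3$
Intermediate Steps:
$R{\left(C,L \right)} = \frac{L}{7}$ ($R{\left(C,L \right)} = L \frac{1}{7} = \frac{L}{7}$)
$t{\left(Y \right)} = - 4 Y$ ($t{\left(Y \right)} = 2 Y \left(-2\right) = - 4 Y$)
$R{\left(4,-2 \right)} + t{\left(\left(-2 + 5\right)^{2} \right)} 41 = \frac{1}{7} \left(-2\right) + - 4 \left(-2 + 5\right)^{2} \cdot 41 = - \frac{2}{7} + - 4 \cdot 3^{2} \cdot 41 = - \frac{2}{7} + \left(-4\right) 9 \cdot 41 = - \frac{2}{7} - 1476 = - \frac{10334}{7}$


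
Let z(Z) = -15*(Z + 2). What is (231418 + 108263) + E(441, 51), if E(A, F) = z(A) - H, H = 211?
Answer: 332825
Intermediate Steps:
z(Z) = -30 - 15*Z (z(Z) = -15*(2 + Z) = -30 - 15*Z)
E(A, F) = -241 - 15*A (E(A, F) = (-30 - 15*A) - 1*211 = (-30 - 15*A) - 211 = -241 - 15*A)
(231418 + 108263) + E(441, 51) = (231418 + 108263) + (-241 - 15*441) = 339681 + (-241 - 6615) = 339681 - 6856 = 332825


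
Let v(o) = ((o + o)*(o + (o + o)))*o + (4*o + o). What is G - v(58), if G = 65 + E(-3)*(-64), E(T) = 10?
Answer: -1171537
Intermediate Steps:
G = -575 (G = 65 + 10*(-64) = 65 - 640 = -575)
v(o) = 5*o + 6*o³ (v(o) = ((2*o)*(o + 2*o))*o + 5*o = ((2*o)*(3*o))*o + 5*o = (6*o²)*o + 5*o = 6*o³ + 5*o = 5*o + 6*o³)
G - v(58) = -575 - 58*(5 + 6*58²) = -575 - 58*(5 + 6*3364) = -575 - 58*(5 + 20184) = -575 - 58*20189 = -575 - 1*1170962 = -575 - 1170962 = -1171537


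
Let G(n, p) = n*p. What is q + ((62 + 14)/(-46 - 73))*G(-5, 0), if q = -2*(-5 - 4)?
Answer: 18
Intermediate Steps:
q = 18 (q = -2*(-9) = 18)
q + ((62 + 14)/(-46 - 73))*G(-5, 0) = 18 + ((62 + 14)/(-46 - 73))*(-5*0) = 18 + (76/(-119))*0 = 18 + (76*(-1/119))*0 = 18 - 76/119*0 = 18 + 0 = 18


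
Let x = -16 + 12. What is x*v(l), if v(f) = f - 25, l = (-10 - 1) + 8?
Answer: 112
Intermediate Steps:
l = -3 (l = -11 + 8 = -3)
x = -4
v(f) = -25 + f
x*v(l) = -4*(-25 - 3) = -4*(-28) = 112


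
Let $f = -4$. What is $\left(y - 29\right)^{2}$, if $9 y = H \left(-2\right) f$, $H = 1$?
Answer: $\frac{64009}{81} \approx 790.23$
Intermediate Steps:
$y = \frac{8}{9}$ ($y = \frac{1 \left(-2\right) \left(-4\right)}{9} = \frac{\left(-2\right) \left(-4\right)}{9} = \frac{1}{9} \cdot 8 = \frac{8}{9} \approx 0.88889$)
$\left(y - 29\right)^{2} = \left(\frac{8}{9} - 29\right)^{2} = \left(- \frac{253}{9}\right)^{2} = \frac{64009}{81}$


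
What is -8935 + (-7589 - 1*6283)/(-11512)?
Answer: -12855731/1439 ≈ -8933.8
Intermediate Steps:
-8935 + (-7589 - 1*6283)/(-11512) = -8935 + (-7589 - 6283)*(-1/11512) = -8935 - 13872*(-1/11512) = -8935 + 1734/1439 = -12855731/1439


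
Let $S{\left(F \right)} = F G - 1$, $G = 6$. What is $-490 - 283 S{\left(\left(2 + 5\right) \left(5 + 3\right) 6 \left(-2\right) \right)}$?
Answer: $1140849$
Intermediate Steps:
$S{\left(F \right)} = -1 + 6 F$ ($S{\left(F \right)} = F 6 - 1 = 6 F - 1 = -1 + 6 F$)
$-490 - 283 S{\left(\left(2 + 5\right) \left(5 + 3\right) 6 \left(-2\right) \right)} = -490 - 283 \left(-1 + 6 \left(2 + 5\right) \left(5 + 3\right) 6 \left(-2\right)\right) = -490 - 283 \left(-1 + 6 \cdot 7 \cdot 8 \cdot 6 \left(-2\right)\right) = -490 - 283 \left(-1 + 6 \cdot 56 \cdot 6 \left(-2\right)\right) = -490 - 283 \left(-1 + 6 \cdot 336 \left(-2\right)\right) = -490 - 283 \left(-1 + 6 \left(-672\right)\right) = -490 - 283 \left(-1 - 4032\right) = -490 - -1141339 = -490 + 1141339 = 1140849$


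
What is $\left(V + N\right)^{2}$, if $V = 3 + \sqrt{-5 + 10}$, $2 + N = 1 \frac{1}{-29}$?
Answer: $\frac{4989}{841} + \frac{56 \sqrt{5}}{29} \approx 10.25$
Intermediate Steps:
$N = - \frac{59}{29}$ ($N = -2 + 1 \frac{1}{-29} = -2 + 1 \left(- \frac{1}{29}\right) = -2 - \frac{1}{29} = - \frac{59}{29} \approx -2.0345$)
$V = 3 + \sqrt{5} \approx 5.2361$
$\left(V + N\right)^{2} = \left(\left(3 + \sqrt{5}\right) - \frac{59}{29}\right)^{2} = \left(\frac{28}{29} + \sqrt{5}\right)^{2}$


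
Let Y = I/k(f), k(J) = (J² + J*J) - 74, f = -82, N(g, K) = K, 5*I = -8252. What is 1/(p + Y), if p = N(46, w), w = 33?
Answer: 33435/1099229 ≈ 0.030417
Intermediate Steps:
I = -8252/5 (I = (⅕)*(-8252) = -8252/5 ≈ -1650.4)
k(J) = -74 + 2*J² (k(J) = (J² + J²) - 74 = 2*J² - 74 = -74 + 2*J²)
p = 33
Y = -4126/33435 (Y = -8252/(5*(-74 + 2*(-82)²)) = -8252/(5*(-74 + 2*6724)) = -8252/(5*(-74 + 13448)) = -8252/5/13374 = -8252/5*1/13374 = -4126/33435 ≈ -0.12340)
1/(p + Y) = 1/(33 - 4126/33435) = 1/(1099229/33435) = 33435/1099229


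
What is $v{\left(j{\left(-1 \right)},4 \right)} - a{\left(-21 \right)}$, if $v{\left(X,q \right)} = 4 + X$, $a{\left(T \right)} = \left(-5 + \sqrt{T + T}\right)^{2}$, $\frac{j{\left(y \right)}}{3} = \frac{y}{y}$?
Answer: $24 + 10 i \sqrt{42} \approx 24.0 + 64.807 i$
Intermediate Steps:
$j{\left(y \right)} = 3$ ($j{\left(y \right)} = 3 \frac{y}{y} = 3 \cdot 1 = 3$)
$a{\left(T \right)} = \left(-5 + \sqrt{2} \sqrt{T}\right)^{2}$ ($a{\left(T \right)} = \left(-5 + \sqrt{2 T}\right)^{2} = \left(-5 + \sqrt{2} \sqrt{T}\right)^{2}$)
$v{\left(j{\left(-1 \right)},4 \right)} - a{\left(-21 \right)} = \left(4 + 3\right) - \left(-5 + \sqrt{2} \sqrt{-21}\right)^{2} = 7 - \left(-5 + \sqrt{2} i \sqrt{21}\right)^{2} = 7 - \left(-5 + i \sqrt{42}\right)^{2}$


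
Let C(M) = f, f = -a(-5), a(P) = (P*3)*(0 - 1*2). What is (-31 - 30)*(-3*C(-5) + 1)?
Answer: -5551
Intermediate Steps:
a(P) = -6*P (a(P) = (3*P)*(0 - 2) = (3*P)*(-2) = -6*P)
f = -30 (f = -(-6)*(-5) = -1*30 = -30)
C(M) = -30
(-31 - 30)*(-3*C(-5) + 1) = (-31 - 30)*(-3*(-30) + 1) = -61*(90 + 1) = -61*91 = -5551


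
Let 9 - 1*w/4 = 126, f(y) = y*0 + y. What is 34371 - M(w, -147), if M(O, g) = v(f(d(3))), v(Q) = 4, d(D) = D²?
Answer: 34367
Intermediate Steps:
f(y) = y (f(y) = 0 + y = y)
w = -468 (w = 36 - 4*126 = 36 - 504 = -468)
M(O, g) = 4
34371 - M(w, -147) = 34371 - 1*4 = 34371 - 4 = 34367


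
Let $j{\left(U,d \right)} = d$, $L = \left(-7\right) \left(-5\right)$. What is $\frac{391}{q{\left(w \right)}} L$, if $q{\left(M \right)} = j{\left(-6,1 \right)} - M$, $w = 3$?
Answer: $- \frac{13685}{2} \approx -6842.5$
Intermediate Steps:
$L = 35$
$q{\left(M \right)} = 1 - M$
$\frac{391}{q{\left(w \right)}} L = \frac{391}{1 - 3} \cdot 35 = \frac{391}{-2} \cdot 35 = 391 \left(- \frac{1}{2}\right) 35 = \left(- \frac{391}{2}\right) 35 = - \frac{13685}{2}$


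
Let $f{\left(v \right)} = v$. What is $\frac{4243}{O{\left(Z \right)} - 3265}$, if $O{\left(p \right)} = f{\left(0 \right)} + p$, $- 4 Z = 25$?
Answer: $- \frac{16972}{13085} \approx -1.2971$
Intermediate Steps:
$Z = - \frac{25}{4}$ ($Z = \left(- \frac{1}{4}\right) 25 = - \frac{25}{4} \approx -6.25$)
$O{\left(p \right)} = p$ ($O{\left(p \right)} = 0 + p = p$)
$\frac{4243}{O{\left(Z \right)} - 3265} = \frac{4243}{- \frac{25}{4} - 3265} = \frac{4243}{- \frac{13085}{4}} = 4243 \left(- \frac{4}{13085}\right) = - \frac{16972}{13085}$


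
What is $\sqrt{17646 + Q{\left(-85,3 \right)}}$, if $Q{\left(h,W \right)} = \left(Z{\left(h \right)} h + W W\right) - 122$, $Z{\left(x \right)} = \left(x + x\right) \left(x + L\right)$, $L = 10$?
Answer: $i \sqrt{1066217} \approx 1032.6 i$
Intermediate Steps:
$Z{\left(x \right)} = 2 x \left(10 + x\right)$ ($Z{\left(x \right)} = \left(x + x\right) \left(x + 10\right) = 2 x \left(10 + x\right)$)
$Q{\left(h,W \right)} = -122 + W^{2} + 2 h^{2} \left(10 + h\right)$ ($Q{\left(h,W \right)} = \left(2 h \left(10 + h\right) h + W W\right) - 122 = \left(2 h^{2} \left(10 + h\right) + W^{2}\right) - 122 = \left(W^{2} + 2 h^{2} \left(10 + h\right)\right) - 122 = -122 + W^{2} + 2 h^{2} \left(10 + h\right)$)
$\sqrt{17646 + Q{\left(-85,3 \right)}} = \sqrt{17646 + \left(-122 + 3^{2} + 2 \left(-85\right)^{2} \left(10 - 85\right)\right)} = \sqrt{17646 + \left(-122 + 9 + 2 \cdot 7225 \left(-75\right)\right)} = \sqrt{17646 - 1083863} = \sqrt{-1066217} = i \sqrt{1066217}$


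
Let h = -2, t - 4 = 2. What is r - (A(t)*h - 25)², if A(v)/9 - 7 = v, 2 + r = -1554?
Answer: -68637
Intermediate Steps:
t = 6 (t = 4 + 2 = 6)
r = -1556 (r = -2 - 1554 = -1556)
A(v) = 63 + 9*v
r - (A(t)*h - 25)² = -1556 - ((63 + 9*6)*(-2) - 25)² = -1556 - ((63 + 54)*(-2) - 25)² = -1556 - (117*(-2) - 25)² = -1556 - (-234 - 25)² = -1556 - 1*(-259)² = -1556 - 1*67081 = -1556 - 67081 = -68637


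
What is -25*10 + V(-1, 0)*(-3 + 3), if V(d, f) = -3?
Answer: -250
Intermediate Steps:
-25*10 + V(-1, 0)*(-3 + 3) = -25*10 - 3*(-3 + 3) = -250 - 3*0 = -250 + 0 = -250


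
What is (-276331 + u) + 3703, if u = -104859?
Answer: -377487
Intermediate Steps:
(-276331 + u) + 3703 = (-276331 - 104859) + 3703 = -381190 + 3703 = -377487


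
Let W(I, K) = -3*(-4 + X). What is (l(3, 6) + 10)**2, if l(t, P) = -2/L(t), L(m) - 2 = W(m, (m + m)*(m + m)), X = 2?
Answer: 1521/16 ≈ 95.063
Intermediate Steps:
W(I, K) = 6 (W(I, K) = -3*(-4 + 2) = -3*(-2) = 6)
L(m) = 8 (L(m) = 2 + 6 = 8)
l(t, P) = -1/4 (l(t, P) = -2/8 = -2*1/8 = -1/4)
(l(3, 6) + 10)**2 = (-1/4 + 10)**2 = (39/4)**2 = 1521/16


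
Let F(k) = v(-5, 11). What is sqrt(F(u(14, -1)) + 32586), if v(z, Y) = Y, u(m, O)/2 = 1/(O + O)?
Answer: sqrt(32597) ≈ 180.55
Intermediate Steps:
u(m, O) = 1/O (u(m, O) = 2/(O + O) = 2/((2*O)) = 2*(1/(2*O)) = 1/O)
F(k) = 11
sqrt(F(u(14, -1)) + 32586) = sqrt(11 + 32586) = sqrt(32597)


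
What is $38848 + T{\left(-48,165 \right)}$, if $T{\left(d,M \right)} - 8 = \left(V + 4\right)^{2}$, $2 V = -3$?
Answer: $\frac{155449}{4} \approx 38862.0$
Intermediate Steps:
$V = - \frac{3}{2}$ ($V = \frac{1}{2} \left(-3\right) = - \frac{3}{2} \approx -1.5$)
$T{\left(d,M \right)} = \frac{57}{4}$ ($T{\left(d,M \right)} = 8 + \left(- \frac{3}{2} + 4\right)^{2} = 8 + \left(\frac{5}{2}\right)^{2} = 8 + \frac{25}{4} = \frac{57}{4}$)
$38848 + T{\left(-48,165 \right)} = 38848 + \frac{57}{4} = \frac{155449}{4}$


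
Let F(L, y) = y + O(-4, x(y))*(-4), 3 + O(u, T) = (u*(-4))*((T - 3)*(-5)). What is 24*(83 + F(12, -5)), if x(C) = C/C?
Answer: -13200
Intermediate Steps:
x(C) = 1
O(u, T) = -3 - 4*u*(15 - 5*T) (O(u, T) = -3 + (u*(-4))*((T - 3)*(-5)) = -3 + (-4*u)*((-3 + T)*(-5)) = -3 + (-4*u)*(15 - 5*T) = -3 - 4*u*(15 - 5*T))
F(L, y) = -628 + y (F(L, y) = y + (-3 - 60*(-4) + 20*1*(-4))*(-4) = y + (-3 + 240 - 80)*(-4) = y + 157*(-4) = y - 628 = -628 + y)
24*(83 + F(12, -5)) = 24*(83 + (-628 - 5)) = 24*(83 - 633) = 24*(-550) = -13200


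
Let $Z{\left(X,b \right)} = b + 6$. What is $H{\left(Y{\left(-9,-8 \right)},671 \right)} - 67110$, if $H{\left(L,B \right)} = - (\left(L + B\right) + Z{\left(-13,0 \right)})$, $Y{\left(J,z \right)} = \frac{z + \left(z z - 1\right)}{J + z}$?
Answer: $- \frac{1152324}{17} \approx -67784.0$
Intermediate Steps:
$Z{\left(X,b \right)} = 6 + b$
$Y{\left(J,z \right)} = \frac{-1 + z + z^{2}}{J + z}$ ($Y{\left(J,z \right)} = \frac{z + \left(z^{2} - 1\right)}{J + z} = \frac{z + \left(-1 + z^{2}\right)}{J + z} = \frac{-1 + z + z^{2}}{J + z}$)
$H{\left(L,B \right)} = -6 - B - L$ ($H{\left(L,B \right)} = - (\left(L + B\right) + \left(6 + 0\right)) = - (\left(B + L\right) + 6) = - (6 + B + L) = -6 - B - L$)
$H{\left(Y{\left(-9,-8 \right)},671 \right)} - 67110 = \left(-6 - 671 - \frac{-1 - 8 + \left(-8\right)^{2}}{-9 - 8}\right) - 67110 = \left(-6 - 671 - \frac{-1 - 8 + 64}{-17}\right) - 67110 = \left(-6 - 671 - \left(- \frac{1}{17}\right) 55\right) - 67110 = \left(-6 - 671 - - \frac{55}{17}\right) - 67110 = \left(-6 - 671 + \frac{55}{17}\right) - 67110 = - \frac{11454}{17} - 67110 = - \frac{1152324}{17}$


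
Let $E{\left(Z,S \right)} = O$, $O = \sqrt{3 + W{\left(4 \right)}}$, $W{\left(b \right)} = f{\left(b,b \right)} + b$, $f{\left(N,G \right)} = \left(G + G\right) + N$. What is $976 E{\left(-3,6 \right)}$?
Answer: $976 \sqrt{19} \approx 4254.3$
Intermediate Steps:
$f{\left(N,G \right)} = N + 2 G$ ($f{\left(N,G \right)} = 2 G + N = N + 2 G$)
$W{\left(b \right)} = 4 b$ ($W{\left(b \right)} = \left(b + 2 b\right) + b = 3 b + b = 4 b$)
$O = \sqrt{19}$ ($O = \sqrt{3 + 4 \cdot 4} = \sqrt{3 + 16} = \sqrt{19} \approx 4.3589$)
$E{\left(Z,S \right)} = \sqrt{19}$
$976 E{\left(-3,6 \right)} = 976 \sqrt{19}$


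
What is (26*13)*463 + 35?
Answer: 156529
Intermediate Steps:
(26*13)*463 + 35 = 338*463 + 35 = 156494 + 35 = 156529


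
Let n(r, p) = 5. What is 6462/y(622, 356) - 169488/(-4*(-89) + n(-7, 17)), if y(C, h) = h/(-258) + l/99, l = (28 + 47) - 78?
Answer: -1216454382/240787 ≈ -5052.0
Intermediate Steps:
l = -3 (l = 75 - 78 = -3)
y(C, h) = -1/33 - h/258 (y(C, h) = h/(-258) - 3/99 = h*(-1/258) - 3*1/99 = -h/258 - 1/33 = -1/33 - h/258)
6462/y(622, 356) - 169488/(-4*(-89) + n(-7, 17)) = 6462/(-1/33 - 1/258*356) - 169488/(-4*(-89) + 5) = 6462/(-1/33 - 178/129) - 169488/(356 + 5) = 6462/(-667/473) - 169488/361 = 6462*(-473/667) - 169488*1/361 = -3056526/667 - 169488/361 = -1216454382/240787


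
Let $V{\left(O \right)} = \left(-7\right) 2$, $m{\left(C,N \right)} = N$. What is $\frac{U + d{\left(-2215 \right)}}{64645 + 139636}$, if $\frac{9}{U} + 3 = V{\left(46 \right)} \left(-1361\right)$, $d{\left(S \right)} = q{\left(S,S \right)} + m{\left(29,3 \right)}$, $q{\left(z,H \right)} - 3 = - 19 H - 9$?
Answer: $\frac{801704191}{3891757331} \approx 0.206$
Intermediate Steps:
$V{\left(O \right)} = -14$
$q{\left(z,H \right)} = -6 - 19 H$ ($q{\left(z,H \right)} = 3 - \left(9 + 19 H\right) = -6 - 19 H$)
$d{\left(S \right)} = -3 - 19 S$ ($d{\left(S \right)} = \left(-6 - 19 S\right) + 3 = -3 - 19 S$)
$U = \frac{9}{19051}$ ($U = \frac{9}{-3 - -19054} = \frac{9}{-3 + 19054} = \frac{9}{19051} \approx 0.00047242$)
$\frac{U + d{\left(-2215 \right)}}{64645 + 139636} = \frac{\frac{9}{19051} - -42082}{64645 + 139636} = \frac{\frac{9}{19051} + \left(-3 + 42085\right)}{204281} = \left(\frac{9}{19051} + 42082\right) \frac{1}{204281} = \frac{801704191}{19051} \cdot \frac{1}{204281} = \frac{801704191}{3891757331}$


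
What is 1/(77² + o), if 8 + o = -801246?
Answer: -1/795325 ≈ -1.2573e-6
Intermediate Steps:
o = -801254 (o = -8 - 801246 = -801254)
1/(77² + o) = 1/(77² - 801254) = 1/(5929 - 801254) = 1/(-795325) = -1/795325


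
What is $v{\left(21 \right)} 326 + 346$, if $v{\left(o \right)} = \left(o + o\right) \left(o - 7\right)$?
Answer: $192034$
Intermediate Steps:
$v{\left(o \right)} = 2 o \left(-7 + o\right)$
$v{\left(21 \right)} 326 + 346 = 2 \cdot 21 \left(-7 + 21\right) 326 + 346 = 2 \cdot 21 \cdot 14 \cdot 326 + 346 = 588 \cdot 326 + 346 = 191688 + 346 = 192034$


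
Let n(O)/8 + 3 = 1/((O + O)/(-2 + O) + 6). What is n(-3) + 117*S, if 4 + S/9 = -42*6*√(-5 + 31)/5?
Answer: -38114/9 - 265356*√26/5 ≈ -2.7485e+5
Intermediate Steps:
n(O) = -24 + 8/(6 + 2*O/(-2 + O)) (n(O) = -24 + 8/((O + O)/(-2 + O) + 6) = -24 + 8/((2*O)/(-2 + O) + 6) = -24 + 8/(2*O/(-2 + O) + 6) = -24 + 8/(6 + 2*O/(-2 + O)))
S = -36 - 2268*√26/5 (S = -36 + 9*(-42*6*√(-5 + 31)/5) = -36 + 9*(-42*6*√26/5) = -36 + 9*(-252*√26/5) = -36 - 2268*√26/5 ≈ -2348.9)
n(-3) + 117*S = 2*(34 - 23*(-3))/(-3 + 2*(-3)) + 117*(-36 - 2268*√26/5) = 2*(34 + 69)/(-3 - 6) + (-4212 - 265356*√26/5) = 2*103/(-9) + (-4212 - 265356*√26/5) = 2*(-⅑)*103 + (-4212 - 265356*√26/5) = -206/9 + (-4212 - 265356*√26/5) = -38114/9 - 265356*√26/5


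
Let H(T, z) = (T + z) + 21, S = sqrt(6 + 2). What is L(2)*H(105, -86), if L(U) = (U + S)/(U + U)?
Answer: 20 + 20*sqrt(2) ≈ 48.284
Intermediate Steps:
S = 2*sqrt(2) (S = sqrt(8) = 2*sqrt(2) ≈ 2.8284)
H(T, z) = 21 + T + z
L(U) = (U + 2*sqrt(2))/(2*U) (L(U) = (U + 2*sqrt(2))/(U + U) = (U + 2*sqrt(2))/((2*U)) = (U + 2*sqrt(2))*(1/(2*U)) = (U + 2*sqrt(2))/(2*U))
L(2)*H(105, -86) = ((sqrt(2) + (1/2)*2)/2)*(21 + 105 - 86) = ((sqrt(2) + 1)/2)*40 = ((1 + sqrt(2))/2)*40 = (1/2 + sqrt(2)/2)*40 = 20 + 20*sqrt(2)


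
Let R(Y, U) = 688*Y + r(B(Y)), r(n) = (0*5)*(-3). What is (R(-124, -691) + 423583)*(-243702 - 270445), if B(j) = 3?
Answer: -173921019837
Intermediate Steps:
r(n) = 0 (r(n) = 0*(-3) = 0)
R(Y, U) = 688*Y (R(Y, U) = 688*Y + 0 = 688*Y)
(R(-124, -691) + 423583)*(-243702 - 270445) = (688*(-124) + 423583)*(-243702 - 270445) = (-85312 + 423583)*(-514147) = 338271*(-514147) = -173921019837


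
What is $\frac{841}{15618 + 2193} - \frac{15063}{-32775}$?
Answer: $\frac{98616956}{194585175} \approx 0.50681$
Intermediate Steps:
$\frac{841}{15618 + 2193} - \frac{15063}{-32775} = \frac{841}{17811} - - \frac{5021}{10925} = 841 \cdot \frac{1}{17811} + \frac{5021}{10925} = \frac{841}{17811} + \frac{5021}{10925} = \frac{98616956}{194585175}$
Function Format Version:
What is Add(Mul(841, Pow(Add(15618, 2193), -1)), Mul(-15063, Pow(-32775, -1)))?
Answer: Rational(98616956, 194585175) ≈ 0.50681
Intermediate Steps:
Add(Mul(841, Pow(Add(15618, 2193), -1)), Mul(-15063, Pow(-32775, -1))) = Add(Mul(841, Pow(17811, -1)), Mul(-15063, Rational(-1, 32775))) = Add(Mul(841, Rational(1, 17811)), Rational(5021, 10925)) = Add(Rational(841, 17811), Rational(5021, 10925)) = Rational(98616956, 194585175)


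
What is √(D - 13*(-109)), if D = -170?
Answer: √1247 ≈ 35.313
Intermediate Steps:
√(D - 13*(-109)) = √(-170 - 13*(-109)) = √(-170 + 1417) = √1247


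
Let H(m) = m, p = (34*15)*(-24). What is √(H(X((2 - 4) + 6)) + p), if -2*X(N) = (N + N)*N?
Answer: 4*I*√766 ≈ 110.71*I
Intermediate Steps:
X(N) = -N² (X(N) = -(N + N)*N/2 = -2*N*N/2 = -N²)
p = -12240 (p = 510*(-24) = -12240)
√(H(X((2 - 4) + 6)) + p) = √(-((2 - 4) + 6)² - 12240) = √(-(-2 + 6)² - 12240) = √(-1*4² - 12240) = √(-1*16 - 12240) = √(-16 - 12240) = √(-12256) = 4*I*√766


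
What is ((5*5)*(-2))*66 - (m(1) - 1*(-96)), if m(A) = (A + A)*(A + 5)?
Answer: -3408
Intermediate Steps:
m(A) = 2*A*(5 + A) (m(A) = (2*A)*(5 + A) = 2*A*(5 + A))
((5*5)*(-2))*66 - (m(1) - 1*(-96)) = ((5*5)*(-2))*66 - (2*1*(5 + 1) - 1*(-96)) = (25*(-2))*66 - (2*1*6 + 96) = -50*66 - (12 + 96) = -3300 - 1*108 = -3300 - 108 = -3408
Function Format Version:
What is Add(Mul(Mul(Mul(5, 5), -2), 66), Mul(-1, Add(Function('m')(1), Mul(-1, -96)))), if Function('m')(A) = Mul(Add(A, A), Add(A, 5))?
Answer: -3408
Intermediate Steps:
Function('m')(A) = Mul(2, A, Add(5, A)) (Function('m')(A) = Mul(Mul(2, A), Add(5, A)) = Mul(2, A, Add(5, A)))
Add(Mul(Mul(Mul(5, 5), -2), 66), Mul(-1, Add(Function('m')(1), Mul(-1, -96)))) = Add(Mul(Mul(Mul(5, 5), -2), 66), Mul(-1, Add(Mul(2, 1, Add(5, 1)), Mul(-1, -96)))) = Add(Mul(Mul(25, -2), 66), Mul(-1, Add(Mul(2, 1, 6), 96))) = Add(Mul(-50, 66), Mul(-1, Add(12, 96))) = Add(-3300, Mul(-1, 108)) = Add(-3300, -108) = -3408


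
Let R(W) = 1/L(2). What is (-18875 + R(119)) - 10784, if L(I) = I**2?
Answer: -118635/4 ≈ -29659.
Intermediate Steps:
R(W) = 1/4 (R(W) = 1/(2**2) = 1/4)
(-18875 + R(119)) - 10784 = (-18875 + 1/4) - 10784 = -75499/4 - 10784 = -118635/4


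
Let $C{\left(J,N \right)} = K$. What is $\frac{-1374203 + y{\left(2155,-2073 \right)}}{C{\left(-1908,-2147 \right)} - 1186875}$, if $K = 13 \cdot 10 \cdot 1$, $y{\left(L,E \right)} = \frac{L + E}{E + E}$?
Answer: $\frac{569744572}{492024477} \approx 1.158$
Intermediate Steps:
$y{\left(L,E \right)} = \frac{E + L}{2 E}$
$K = 130$ ($K = 130 \cdot 1 = 130$)
$C{\left(J,N \right)} = 130$
$\frac{-1374203 + y{\left(2155,-2073 \right)}}{C{\left(-1908,-2147 \right)} - 1186875} = \frac{-1374203 + \frac{-2073 + 2155}{2 \left(-2073\right)}}{130 - 1186875} = \frac{-1374203 + \frac{1}{2} \left(- \frac{1}{2073}\right) 82}{-1186745} = \left(-1374203 - \frac{41}{2073}\right) \left(- \frac{1}{1186745}\right) = \left(- \frac{2848722860}{2073}\right) \left(- \frac{1}{1186745}\right) = \frac{569744572}{492024477}$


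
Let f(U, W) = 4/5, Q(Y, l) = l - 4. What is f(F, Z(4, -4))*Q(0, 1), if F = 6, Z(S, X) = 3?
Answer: -12/5 ≈ -2.4000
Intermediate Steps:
Q(Y, l) = -4 + l
f(U, W) = ⅘ (f(U, W) = 4*(⅕) = ⅘)
f(F, Z(4, -4))*Q(0, 1) = 4*(-4 + 1)/5 = (⅘)*(-3) = -12/5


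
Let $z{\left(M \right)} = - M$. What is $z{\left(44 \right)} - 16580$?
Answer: $-16624$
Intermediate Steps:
$z{\left(44 \right)} - 16580 = \left(-1\right) 44 - 16580 = -44 - 16580 = -16624$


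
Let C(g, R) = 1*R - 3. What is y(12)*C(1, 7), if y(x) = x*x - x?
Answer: 528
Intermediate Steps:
C(g, R) = -3 + R (C(g, R) = R - 3 = -3 + R)
y(x) = x² - x
y(12)*C(1, 7) = (12*(-1 + 12))*(-3 + 7) = (12*11)*4 = 132*4 = 528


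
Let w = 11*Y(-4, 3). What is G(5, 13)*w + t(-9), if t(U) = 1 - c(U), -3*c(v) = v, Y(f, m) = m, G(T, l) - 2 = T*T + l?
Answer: 1318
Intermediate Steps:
G(T, l) = 2 + l + T**2 (G(T, l) = 2 + (T*T + l) = 2 + (T**2 + l) = 2 + (l + T**2) = 2 + l + T**2)
c(v) = -v/3
t(U) = 1 + U/3 (t(U) = 1 - (-1)*U/3 = 1 + U/3)
w = 33 (w = 11*3 = 33)
G(5, 13)*w + t(-9) = (2 + 13 + 5**2)*33 + (1 + (1/3)*(-9)) = (2 + 13 + 25)*33 + (1 - 3) = 40*33 - 2 = 1320 - 2 = 1318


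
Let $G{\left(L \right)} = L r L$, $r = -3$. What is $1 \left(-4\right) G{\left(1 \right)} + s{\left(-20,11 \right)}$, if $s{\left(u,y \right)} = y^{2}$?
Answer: $133$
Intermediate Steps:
$G{\left(L \right)} = - 3 L^{2}$ ($G{\left(L \right)} = L \left(-3\right) L = - 3 L L = - 3 L^{2}$)
$1 \left(-4\right) G{\left(1 \right)} + s{\left(-20,11 \right)} = 1 \left(-4\right) \left(- 3 \cdot 1^{2}\right) + 11^{2} = - 4 \left(\left(-3\right) 1\right) + 121 = \left(-4\right) \left(-3\right) + 121 = 12 + 121 = 133$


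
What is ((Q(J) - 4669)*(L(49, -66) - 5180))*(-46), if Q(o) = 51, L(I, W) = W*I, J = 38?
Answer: -1787369192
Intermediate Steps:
L(I, W) = I*W
((Q(J) - 4669)*(L(49, -66) - 5180))*(-46) = ((51 - 4669)*(49*(-66) - 5180))*(-46) = -4618*(-3234 - 5180)*(-46) = -4618*(-8414)*(-46) = 38855852*(-46) = -1787369192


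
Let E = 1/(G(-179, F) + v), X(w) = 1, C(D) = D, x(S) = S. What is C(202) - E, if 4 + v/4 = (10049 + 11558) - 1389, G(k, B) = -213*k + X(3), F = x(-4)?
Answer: 24034767/118984 ≈ 202.00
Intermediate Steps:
F = -4
G(k, B) = 1 - 213*k (G(k, B) = -213*k + 1 = 1 - 213*k)
v = 80856 (v = -16 + 4*((10049 + 11558) - 1389) = -16 + 4*(21607 - 1389) = -16 + 4*20218 = -16 + 80872 = 80856)
E = 1/118984 (E = 1/((1 - 213*(-179)) + 80856) = 1/((1 + 38127) + 80856) = 1/(38128 + 80856) = 1/118984 ≈ 8.4045e-6)
C(202) - E = 202 - 1*1/118984 = 202 - 1/118984 = 24034767/118984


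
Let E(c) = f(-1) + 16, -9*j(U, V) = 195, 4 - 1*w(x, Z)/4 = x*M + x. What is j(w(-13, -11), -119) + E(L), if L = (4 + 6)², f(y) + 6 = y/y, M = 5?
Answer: -32/3 ≈ -10.667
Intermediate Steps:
w(x, Z) = 16 - 24*x (w(x, Z) = 16 - 4*(x*5 + x) = 16 - 4*(5*x + x) = 16 - 24*x)
j(U, V) = -65/3 (j(U, V) = -⅑*195 = -65/3)
f(y) = -5 (f(y) = -6 + y/y = -6 + 1 = -5)
L = 100 (L = 10² = 100)
E(c) = 11 (E(c) = -5 + 16 = 11)
j(w(-13, -11), -119) + E(L) = -65/3 + 11 = -32/3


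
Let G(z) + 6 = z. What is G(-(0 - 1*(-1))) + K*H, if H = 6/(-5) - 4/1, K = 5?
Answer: -33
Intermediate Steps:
G(z) = -6 + z
H = -26/5 (H = 6*(-1/5) - 4*1 = -6/5 - 4 = -26/5 ≈ -5.2000)
G(-(0 - 1*(-1))) + K*H = (-6 - (0 - 1*(-1))) + 5*(-26/5) = (-6 - (0 + 1)) - 26 = (-6 - 1*1) - 26 = (-6 - 1) - 26 = -7 - 26 = -33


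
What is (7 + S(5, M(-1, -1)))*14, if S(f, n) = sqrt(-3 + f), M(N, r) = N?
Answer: 98 + 14*sqrt(2) ≈ 117.80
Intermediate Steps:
(7 + S(5, M(-1, -1)))*14 = (7 + sqrt(-3 + 5))*14 = (7 + sqrt(2))*14 = 98 + 14*sqrt(2)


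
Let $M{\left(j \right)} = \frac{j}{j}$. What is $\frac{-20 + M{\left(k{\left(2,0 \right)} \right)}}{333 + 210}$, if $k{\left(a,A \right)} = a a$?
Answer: $- \frac{19}{543} \approx -0.034991$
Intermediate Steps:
$k{\left(a,A \right)} = a^{2}$
$M{\left(j \right)} = 1$
$\frac{-20 + M{\left(k{\left(2,0 \right)} \right)}}{333 + 210} = \frac{-20 + 1}{333 + 210} = - \frac{19}{543}$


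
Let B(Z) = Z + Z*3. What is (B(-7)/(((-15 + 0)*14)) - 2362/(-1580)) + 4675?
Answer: 11083609/2370 ≈ 4676.6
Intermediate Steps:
B(Z) = 4*Z (B(Z) = Z + 3*Z = 4*Z)
(B(-7)/(((-15 + 0)*14)) - 2362/(-1580)) + 4675 = ((4*(-7))/(((-15 + 0)*14)) - 2362/(-1580)) + 4675 = (-28/((-15*14)) - 2362*(-1/1580)) + 4675 = (-28/(-210) + 1181/790) + 4675 = (-28*(-1/210) + 1181/790) + 4675 = (2/15 + 1181/790) + 4675 = 3859/2370 + 4675 = 11083609/2370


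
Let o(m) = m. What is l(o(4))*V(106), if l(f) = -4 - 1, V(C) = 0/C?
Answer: 0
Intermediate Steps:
V(C) = 0
l(f) = -5
l(o(4))*V(106) = -5*0 = 0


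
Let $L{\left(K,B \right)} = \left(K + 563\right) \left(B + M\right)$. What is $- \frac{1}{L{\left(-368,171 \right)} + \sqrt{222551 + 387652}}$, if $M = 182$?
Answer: $- \frac{22945}{1579215674} + \frac{451 \sqrt{3}}{4737647022} \approx -1.4364 \cdot 10^{-5}$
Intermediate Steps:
$L{\left(K,B \right)} = \left(182 + B\right) \left(563 + K\right)$ ($L{\left(K,B \right)} = \left(K + 563\right) \left(B + 182\right) = \left(563 + K\right) \left(182 + B\right) = \left(182 + B\right) \left(563 + K\right)$)
$- \frac{1}{L{\left(-368,171 \right)} + \sqrt{222551 + 387652}} = - \frac{1}{\left(102466 + 182 \left(-368\right) + 563 \cdot 171 + 171 \left(-368\right)\right) + \sqrt{222551 + 387652}} = - \frac{1}{\left(102466 - 66976 + 96273 - 62928\right) + \sqrt{610203}} = - \frac{1}{68835 + 451 \sqrt{3}}$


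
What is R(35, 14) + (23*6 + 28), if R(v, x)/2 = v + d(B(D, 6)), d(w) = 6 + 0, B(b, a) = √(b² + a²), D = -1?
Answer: 248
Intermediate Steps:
B(b, a) = √(a² + b²)
d(w) = 6
R(v, x) = 12 + 2*v (R(v, x) = 2*(v + 6) = 2*(6 + v) = 12 + 2*v)
R(35, 14) + (23*6 + 28) = (12 + 2*35) + (23*6 + 28) = (12 + 70) + (138 + 28) = 82 + 166 = 248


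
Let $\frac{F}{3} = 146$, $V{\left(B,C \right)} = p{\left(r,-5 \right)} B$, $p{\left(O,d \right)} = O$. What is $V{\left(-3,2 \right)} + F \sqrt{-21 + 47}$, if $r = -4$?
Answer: $12 + 438 \sqrt{26} \approx 2245.4$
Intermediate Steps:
$V{\left(B,C \right)} = - 4 B$
$F = 438$ ($F = 3 \cdot 146 = 438$)
$V{\left(-3,2 \right)} + F \sqrt{-21 + 47} = \left(-4\right) \left(-3\right) + 438 \sqrt{-21 + 47} = 12 + 438 \sqrt{26}$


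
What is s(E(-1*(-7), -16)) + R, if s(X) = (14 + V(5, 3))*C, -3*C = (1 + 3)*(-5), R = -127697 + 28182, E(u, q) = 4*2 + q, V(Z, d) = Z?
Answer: -298165/3 ≈ -99388.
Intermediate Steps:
E(u, q) = 8 + q
R = -99515
C = 20/3 (C = -(1 + 3)*(-5)/3 = -4*(-5)/3 = -⅓*(-20) = 20/3 ≈ 6.6667)
s(X) = 380/3 (s(X) = (14 + 5)*(20/3) = 19*(20/3) = 380/3)
s(E(-1*(-7), -16)) + R = 380/3 - 99515 = -298165/3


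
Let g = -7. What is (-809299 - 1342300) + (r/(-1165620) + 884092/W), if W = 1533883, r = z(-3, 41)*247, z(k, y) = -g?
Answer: -3846895974025000207/1787924702460 ≈ -2.1516e+6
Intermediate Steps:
z(k, y) = 7 (z(k, y) = -1*(-7) = 7)
r = 1729 (r = 7*247 = 1729)
(-809299 - 1342300) + (r/(-1165620) + 884092/W) = (-809299 - 1342300) + (1729/(-1165620) + 884092/1533883) = -2151599 + (1729*(-1/1165620) + 884092*(1/1533883)) = -2151599 + (-1729/1165620 + 884092/1533883) = -2151599 + 1027863233333/1787924702460 = -3846895974025000207/1787924702460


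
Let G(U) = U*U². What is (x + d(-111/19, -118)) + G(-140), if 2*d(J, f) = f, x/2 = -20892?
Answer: -2785843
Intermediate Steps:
x = -41784 (x = 2*(-20892) = -41784)
G(U) = U³
d(J, f) = f/2
(x + d(-111/19, -118)) + G(-140) = (-41784 + (½)*(-118)) + (-140)³ = (-41784 - 59) - 2744000 = -41843 - 2744000 = -2785843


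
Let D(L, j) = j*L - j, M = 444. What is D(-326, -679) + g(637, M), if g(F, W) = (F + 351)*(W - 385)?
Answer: 280325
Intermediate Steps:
D(L, j) = -j + L*j (D(L, j) = L*j - j = -j + L*j)
g(F, W) = (-385 + W)*(351 + F) (g(F, W) = (351 + F)*(-385 + W) = (-385 + W)*(351 + F))
D(-326, -679) + g(637, M) = -679*(-1 - 326) + (-135135 - 385*637 + 351*444 + 637*444) = -679*(-327) + (-135135 - 245245 + 155844 + 282828) = 222033 + 58292 = 280325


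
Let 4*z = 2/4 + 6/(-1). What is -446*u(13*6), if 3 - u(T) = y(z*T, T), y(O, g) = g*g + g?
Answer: 2746914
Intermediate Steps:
z = -11/8 (z = (2/4 + 6/(-1))/4 = (2*(¼) + 6*(-1))/4 = (½ - 6)/4 = (¼)*(-11/2) = -11/8 ≈ -1.3750)
y(O, g) = g + g² (y(O, g) = g² + g = g + g²)
u(T) = 3 - T*(1 + T)
-446*u(13*6) = -446*(3 - 13*6*(1 + 13*6)) = -446*(3 - 1*78*(1 + 78)) = -446*(3 - 1*78*79) = -446*(3 - 6162) = -446*(-6159) = 2746914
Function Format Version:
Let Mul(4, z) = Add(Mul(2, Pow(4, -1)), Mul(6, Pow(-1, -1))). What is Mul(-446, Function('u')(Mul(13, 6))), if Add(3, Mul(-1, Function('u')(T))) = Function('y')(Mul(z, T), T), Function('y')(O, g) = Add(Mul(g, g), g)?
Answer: 2746914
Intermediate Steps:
z = Rational(-11, 8) (z = Mul(Rational(1, 4), Add(Mul(2, Pow(4, -1)), Mul(6, Pow(-1, -1)))) = Mul(Rational(1, 4), Add(Mul(2, Rational(1, 4)), Mul(6, -1))) = Mul(Rational(1, 4), Add(Rational(1, 2), -6)) = Mul(Rational(1, 4), Rational(-11, 2)) = Rational(-11, 8) ≈ -1.3750)
Function('y')(O, g) = Add(g, Pow(g, 2)) (Function('y')(O, g) = Add(Pow(g, 2), g) = Add(g, Pow(g, 2)))
Function('u')(T) = Add(3, Mul(-1, T, Add(1, T))) (Function('u')(T) = Add(3, Mul(-1, Mul(T, Add(1, T)))) = Add(3, Mul(-1, T, Add(1, T))))
Mul(-446, Function('u')(Mul(13, 6))) = Mul(-446, Add(3, Mul(-1, Mul(13, 6), Add(1, Mul(13, 6))))) = Mul(-446, Add(3, Mul(-1, 78, Add(1, 78)))) = Mul(-446, Add(3, Mul(-1, 78, 79))) = Mul(-446, Add(3, -6162)) = Mul(-446, -6159) = 2746914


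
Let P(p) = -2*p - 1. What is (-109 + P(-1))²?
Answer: 11664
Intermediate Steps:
P(p) = -1 - 2*p
(-109 + P(-1))² = (-109 + (-1 - 2*(-1)))² = (-109 + (-1 + 2))² = (-109 + 1)² = (-108)² = 11664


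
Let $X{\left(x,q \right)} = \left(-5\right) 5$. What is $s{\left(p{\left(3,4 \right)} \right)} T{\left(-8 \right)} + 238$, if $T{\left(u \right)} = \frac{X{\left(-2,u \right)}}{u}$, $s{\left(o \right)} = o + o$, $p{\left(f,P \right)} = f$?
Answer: $\frac{1027}{4} \approx 256.75$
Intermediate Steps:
$X{\left(x,q \right)} = -25$
$s{\left(o \right)} = 2 o$
$T{\left(u \right)} = - \frac{25}{u}$
$s{\left(p{\left(3,4 \right)} \right)} T{\left(-8 \right)} + 238 = 2 \cdot 3 \left(- \frac{25}{-8}\right) + 238 = 6 \left(\left(-25\right) \left(- \frac{1}{8}\right)\right) + 238 = 6 \cdot \frac{25}{8} + 238 = \frac{75}{4} + 238 = \frac{1027}{4}$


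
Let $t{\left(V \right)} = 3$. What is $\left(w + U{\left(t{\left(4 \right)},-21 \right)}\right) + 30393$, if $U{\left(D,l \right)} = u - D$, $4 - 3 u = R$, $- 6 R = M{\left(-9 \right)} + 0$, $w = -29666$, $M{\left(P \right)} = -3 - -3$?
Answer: $\frac{2176}{3} \approx 725.33$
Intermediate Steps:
$M{\left(P \right)} = 0$ ($M{\left(P \right)} = -3 + 3 = 0$)
$R = 0$ ($R = - \frac{0 + 0}{6} = \left(- \frac{1}{6}\right) 0 = 0$)
$u = \frac{4}{3}$ ($u = \frac{4}{3} - 0 = \frac{4}{3} + 0 = \frac{4}{3} \approx 1.3333$)
$U{\left(D,l \right)} = \frac{4}{3} - D$
$\left(w + U{\left(t{\left(4 \right)},-21 \right)}\right) + 30393 = \left(-29666 + \left(\frac{4}{3} - 3\right)\right) + 30393 = \left(-29666 - \frac{5}{3}\right) + 30393 = - \frac{89003}{3} + 30393 = \frac{2176}{3}$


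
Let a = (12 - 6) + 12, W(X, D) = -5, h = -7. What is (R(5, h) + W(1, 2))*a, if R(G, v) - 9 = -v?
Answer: 198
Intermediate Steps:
R(G, v) = 9 - v
a = 18 (a = 6 + 12 = 18)
(R(5, h) + W(1, 2))*a = ((9 - 1*(-7)) - 5)*18 = ((9 + 7) - 5)*18 = (16 - 5)*18 = 11*18 = 198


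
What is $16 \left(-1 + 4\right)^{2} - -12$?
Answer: $156$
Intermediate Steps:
$16 \left(-1 + 4\right)^{2} - -12 = 16 \cdot 3^{2} + 12 = 16 \cdot 9 + 12 = 144 + 12 = 156$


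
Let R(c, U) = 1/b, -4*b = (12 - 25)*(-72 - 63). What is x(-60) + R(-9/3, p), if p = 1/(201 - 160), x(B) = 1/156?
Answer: 29/7020 ≈ 0.0041311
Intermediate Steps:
x(B) = 1/156
b = -1755/4 (b = -(12 - 25)*(-72 - 63)/4 = -(-13)*(-135)/4 = -¼*1755 = -1755/4 ≈ -438.75)
p = 1/41 ≈ 0.024390
R(c, U) = -4/1755 (R(c, U) = 1/(-1755/4) = -4/1755)
x(-60) + R(-9/3, p) = 1/156 - 4/1755 = 29/7020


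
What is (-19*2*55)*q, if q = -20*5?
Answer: 209000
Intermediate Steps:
q = -100
(-19*2*55)*q = (-19*2*55)*(-100) = -38*55*(-100) = -2090*(-100) = 209000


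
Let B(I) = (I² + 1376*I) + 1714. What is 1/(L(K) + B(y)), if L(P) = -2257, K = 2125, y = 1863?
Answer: 1/6033714 ≈ 1.6574e-7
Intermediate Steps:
B(I) = 1714 + I² + 1376*I
1/(L(K) + B(y)) = 1/(-2257 + (1714 + 1863² + 1376*1863)) = 1/(-2257 + (1714 + 3470769 + 2563488)) = 1/(-2257 + 6035971) = 1/6033714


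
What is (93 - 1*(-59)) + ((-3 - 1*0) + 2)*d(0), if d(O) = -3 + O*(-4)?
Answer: 155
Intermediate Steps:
d(O) = -3 - 4*O
(93 - 1*(-59)) + ((-3 - 1*0) + 2)*d(0) = (93 - 1*(-59)) + ((-3 - 1*0) + 2)*(-3 - 4*0) = (93 + 59) + ((-3 + 0) + 2)*(-3 + 0) = 152 + (-3 + 2)*(-3) = 152 - 1*(-3) = 152 + 3 = 155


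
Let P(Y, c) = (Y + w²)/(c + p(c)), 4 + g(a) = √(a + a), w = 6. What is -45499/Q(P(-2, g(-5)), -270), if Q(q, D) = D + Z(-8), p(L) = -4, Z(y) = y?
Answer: 45499/278 ≈ 163.67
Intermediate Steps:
g(a) = -4 + √2*√a (g(a) = -4 + √(a + a) = -4 + √(2*a) = -4 + √2*√a)
P(Y, c) = (36 + Y)/(-4 + c) (P(Y, c) = (Y + 6²)/(c - 4) = (Y + 36)/(-4 + c) = (36 + Y)/(-4 + c))
Q(q, D) = -8 + D (Q(q, D) = D - 8 = -8 + D)
-45499/Q(P(-2, g(-5)), -270) = -45499/(-8 - 270) = -45499/(-278) = -45499*(-1/278) = 45499/278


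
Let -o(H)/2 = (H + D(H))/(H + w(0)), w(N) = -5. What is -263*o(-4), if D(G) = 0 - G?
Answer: 0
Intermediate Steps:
D(G) = -G
o(H) = 0 (o(H) = -2*(H - H)/(H - 5) = -0/(-5 + H) = -2*0 = 0)
-263*o(-4) = -263*0 = 0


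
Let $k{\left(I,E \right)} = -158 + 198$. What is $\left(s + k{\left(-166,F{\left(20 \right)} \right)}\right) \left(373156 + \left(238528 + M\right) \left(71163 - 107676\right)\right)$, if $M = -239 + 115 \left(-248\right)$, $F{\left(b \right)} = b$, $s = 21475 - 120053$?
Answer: $754694889637458$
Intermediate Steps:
$s = -98578$
$M = -28759$ ($M = -239 - 28520 = -28759$)
$k{\left(I,E \right)} = 40$
$\left(s + k{\left(-166,F{\left(20 \right)} \right)}\right) \left(373156 + \left(238528 + M\right) \left(71163 - 107676\right)\right) = \left(-98578 + 40\right) \left(373156 + \left(238528 - 28759\right) \left(71163 - 107676\right)\right) = - 98538 \left(373156 + 209769 \left(-36513\right)\right) = - 98538 \left(373156 - 7659295497\right) = \left(-98538\right) \left(-7658922341\right) = 754694889637458$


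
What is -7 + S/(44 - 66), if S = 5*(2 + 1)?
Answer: -169/22 ≈ -7.6818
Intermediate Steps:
S = 15 (S = 5*3 = 15)
-7 + S/(44 - 66) = -7 + 15/(44 - 66) = -7 + 15/(-22) = -7 - 1/22*15 = -7 - 15/22 = -169/22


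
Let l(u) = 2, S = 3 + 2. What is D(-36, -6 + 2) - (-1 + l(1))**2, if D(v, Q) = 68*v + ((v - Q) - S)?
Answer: -2486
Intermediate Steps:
S = 5
D(v, Q) = -5 - Q + 69*v (D(v, Q) = 68*v + ((v - Q) - 1*5) = 68*v + ((v - Q) - 5) = 68*v + (-5 + v - Q) = -5 - Q + 69*v)
D(-36, -6 + 2) - (-1 + l(1))**2 = (-5 - (-6 + 2) + 69*(-36)) - (-1 + 2)**2 = (-5 - 1*(-4) - 2484) - 1*1**2 = (-5 + 4 - 2484) - 1*1 = -2485 - 1 = -2486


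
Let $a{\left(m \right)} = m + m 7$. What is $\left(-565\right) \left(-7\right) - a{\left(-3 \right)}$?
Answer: $3979$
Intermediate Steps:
$a{\left(m \right)} = 8 m$ ($a{\left(m \right)} = m + 7 m = 8 m$)
$\left(-565\right) \left(-7\right) - a{\left(-3 \right)} = \left(-565\right) \left(-7\right) - 8 \left(-3\right) = 3955 - -24 = 3955 + 24 = 3979$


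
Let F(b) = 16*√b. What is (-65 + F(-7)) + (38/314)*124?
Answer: -7849/157 + 16*I*√7 ≈ -49.994 + 42.332*I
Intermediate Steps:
(-65 + F(-7)) + (38/314)*124 = (-65 + 16*√(-7)) + (38/314)*124 = (-65 + 16*(I*√7)) + (38*(1/314))*124 = (-65 + 16*I*√7) + (19/157)*124 = (-65 + 16*I*√7) + 2356/157 = -7849/157 + 16*I*√7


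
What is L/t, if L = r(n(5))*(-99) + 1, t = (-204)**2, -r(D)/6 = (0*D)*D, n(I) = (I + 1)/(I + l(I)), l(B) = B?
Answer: 1/41616 ≈ 2.4029e-5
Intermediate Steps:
n(I) = (1 + I)/(2*I) (n(I) = (I + 1)/(I + I) = (1 + I)/((2*I)) = (1 + I)*(1/(2*I)) = (1 + I)/(2*I))
r(D) = 0 (r(D) = -6*0*D*D = -0*D = -6*0 = 0)
t = 41616
L = 1 (L = 0*(-99) + 1 = 0 + 1 = 1)
L/t = 1/41616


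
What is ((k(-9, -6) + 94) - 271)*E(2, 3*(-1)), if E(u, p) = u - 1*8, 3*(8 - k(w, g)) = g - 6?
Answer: 990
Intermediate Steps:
k(w, g) = 10 - g/3 (k(w, g) = 8 - (g - 6)/3 = 8 - (-6 + g)/3 = 8 + (2 - g/3) = 10 - g/3)
E(u, p) = -8 + u (E(u, p) = u - 8 = -8 + u)
((k(-9, -6) + 94) - 271)*E(2, 3*(-1)) = (((10 - 1/3*(-6)) + 94) - 271)*(-8 + 2) = (((10 + 2) + 94) - 271)*(-6) = ((12 + 94) - 271)*(-6) = (106 - 271)*(-6) = -165*(-6) = 990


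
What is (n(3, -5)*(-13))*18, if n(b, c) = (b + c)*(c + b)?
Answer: -936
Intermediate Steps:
n(b, c) = (b + c)² (n(b, c) = (b + c)*(b + c) = (b + c)²)
(n(3, -5)*(-13))*18 = ((3 - 5)²*(-13))*18 = ((-2)²*(-13))*18 = (4*(-13))*18 = -52*18 = -936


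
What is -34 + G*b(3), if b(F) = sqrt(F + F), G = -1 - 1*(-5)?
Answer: -34 + 4*sqrt(6) ≈ -24.202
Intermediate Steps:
G = 4 (G = -1 + 5 = 4)
b(F) = sqrt(2)*sqrt(F) (b(F) = sqrt(2*F) = sqrt(2)*sqrt(F))
-34 + G*b(3) = -34 + 4*(sqrt(2)*sqrt(3)) = -34 + 4*sqrt(6)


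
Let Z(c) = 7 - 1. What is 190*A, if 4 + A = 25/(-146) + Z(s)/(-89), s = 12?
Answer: -5232315/6497 ≈ -805.34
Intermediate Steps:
Z(c) = 6
A = -55077/12994 (A = -4 + (25/(-146) + 6/(-89)) = -4 + (25*(-1/146) + 6*(-1/89)) = -4 + (-25/146 - 6/89) = -4 - 3101/12994 = -55077/12994 ≈ -4.2386)
190*A = 190*(-55077/12994) = -5232315/6497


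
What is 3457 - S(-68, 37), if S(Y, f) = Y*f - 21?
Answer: 5994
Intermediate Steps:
S(Y, f) = -21 + Y*f
3457 - S(-68, 37) = 3457 - (-21 - 68*37) = 3457 - (-21 - 2516) = 3457 - 1*(-2537) = 3457 + 2537 = 5994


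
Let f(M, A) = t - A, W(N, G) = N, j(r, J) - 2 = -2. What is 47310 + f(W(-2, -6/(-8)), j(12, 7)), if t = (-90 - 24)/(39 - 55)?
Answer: 378537/8 ≈ 47317.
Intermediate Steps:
j(r, J) = 0 (j(r, J) = 2 - 2 = 0)
t = 57/8 (t = -114/(-16) = -114*(-1/16) = 57/8 ≈ 7.1250)
f(M, A) = 57/8 - A
47310 + f(W(-2, -6/(-8)), j(12, 7)) = 47310 + (57/8 - 1*0) = 47310 + (57/8 + 0) = 47310 + 57/8 = 378537/8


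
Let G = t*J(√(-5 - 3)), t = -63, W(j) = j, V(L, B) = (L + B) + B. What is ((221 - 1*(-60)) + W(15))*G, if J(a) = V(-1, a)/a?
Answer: -37296 - 4662*I*√2 ≈ -37296.0 - 6593.1*I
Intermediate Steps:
V(L, B) = L + 2*B (V(L, B) = (B + L) + B = L + 2*B)
J(a) = (-1 + 2*a)/a
G = -126 - 63*I*√2/4 (G = -63*(2 - 1/(√(-5 - 3))) = -63*(2 - 1/(√(-8))) = -63*(2 - 1/(2*I*√2)) = -63*(2 - (-1)*I*√2/4) = -63*(2 + I*√2/4) = -126 - 63*I*√2/4 ≈ -126.0 - 22.274*I)
((221 - 1*(-60)) + W(15))*G = ((221 - 1*(-60)) + 15)*(-126 - 63*I*√2/4) = ((221 + 60) + 15)*(-126 - 63*I*√2/4) = (281 + 15)*(-126 - 63*I*√2/4) = 296*(-126 - 63*I*√2/4) = -37296 - 4662*I*√2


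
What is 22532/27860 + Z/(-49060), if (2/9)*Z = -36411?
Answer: 567026699/136681160 ≈ 4.1485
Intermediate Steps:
Z = -327699/2 (Z = (9/2)*(-36411) = -327699/2 ≈ -1.6385e+5)
22532/27860 + Z/(-49060) = 22532/27860 - 327699/2/(-49060) = 22532*(1/27860) - 327699/2*(-1/49060) = 5633/6965 + 327699/98120 = 567026699/136681160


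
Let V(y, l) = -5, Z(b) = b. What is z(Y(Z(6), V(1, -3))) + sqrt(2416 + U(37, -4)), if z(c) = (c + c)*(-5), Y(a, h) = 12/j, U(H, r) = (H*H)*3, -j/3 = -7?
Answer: -40/7 + sqrt(6523) ≈ 75.051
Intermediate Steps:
j = 21 (j = -3*(-7) = 21)
U(H, r) = 3*H**2 (U(H, r) = H**2*3 = 3*H**2)
Y(a, h) = 4/7 (Y(a, h) = 12/21 = 12*(1/21) = 4/7)
z(c) = -10*c (z(c) = (2*c)*(-5) = -10*c)
z(Y(Z(6), V(1, -3))) + sqrt(2416 + U(37, -4)) = -10*4/7 + sqrt(2416 + 3*37**2) = -40/7 + sqrt(2416 + 3*1369) = -40/7 + sqrt(2416 + 4107) = -40/7 + sqrt(6523)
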